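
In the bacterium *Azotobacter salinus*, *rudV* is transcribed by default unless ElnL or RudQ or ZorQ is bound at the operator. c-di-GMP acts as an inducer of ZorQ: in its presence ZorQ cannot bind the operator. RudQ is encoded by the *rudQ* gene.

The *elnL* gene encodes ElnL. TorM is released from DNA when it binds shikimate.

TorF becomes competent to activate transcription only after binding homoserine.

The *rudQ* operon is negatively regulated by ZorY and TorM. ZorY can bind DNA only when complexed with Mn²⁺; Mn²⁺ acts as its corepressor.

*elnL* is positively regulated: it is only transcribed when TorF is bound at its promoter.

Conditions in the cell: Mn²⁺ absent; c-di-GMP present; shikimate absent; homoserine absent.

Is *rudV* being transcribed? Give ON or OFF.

Homoserine is absent, so TorF is inactive.
Required activator TorF is absent, so *elnL* is not transcribed.
So ElnL is not produced.
Mn²⁺ is absent, so ZorY is inactive.
Shikimate is absent, so TorM is active.
With repressor TorM bound, *rudQ* is not transcribed.
So RudQ is not produced.
c-di-GMP is present, so ZorQ is inactive.
With no repressor bound, *rudV* is transcribed.

ON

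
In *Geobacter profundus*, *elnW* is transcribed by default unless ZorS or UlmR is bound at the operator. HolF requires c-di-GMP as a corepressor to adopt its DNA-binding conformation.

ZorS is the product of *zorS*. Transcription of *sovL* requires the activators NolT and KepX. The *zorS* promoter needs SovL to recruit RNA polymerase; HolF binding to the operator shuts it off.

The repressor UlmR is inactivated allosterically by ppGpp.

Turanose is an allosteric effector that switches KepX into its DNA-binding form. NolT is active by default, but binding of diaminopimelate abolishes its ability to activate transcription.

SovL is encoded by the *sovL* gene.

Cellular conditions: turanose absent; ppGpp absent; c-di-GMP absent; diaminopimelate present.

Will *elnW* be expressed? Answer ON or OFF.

OFF

Diaminopimelate is present, so NolT is inactive.
Turanose is absent, so KepX is inactive.
Required activator NolT is absent, so *sovL* is not transcribed.
So SovL is not produced.
c-di-GMP is absent, so HolF is inactive.
Required activator SovL is absent, so *zorS* is not transcribed.
So ZorS is not produced.
ppGpp is absent, so UlmR is active.
With repressor UlmR bound, *elnW* is not transcribed.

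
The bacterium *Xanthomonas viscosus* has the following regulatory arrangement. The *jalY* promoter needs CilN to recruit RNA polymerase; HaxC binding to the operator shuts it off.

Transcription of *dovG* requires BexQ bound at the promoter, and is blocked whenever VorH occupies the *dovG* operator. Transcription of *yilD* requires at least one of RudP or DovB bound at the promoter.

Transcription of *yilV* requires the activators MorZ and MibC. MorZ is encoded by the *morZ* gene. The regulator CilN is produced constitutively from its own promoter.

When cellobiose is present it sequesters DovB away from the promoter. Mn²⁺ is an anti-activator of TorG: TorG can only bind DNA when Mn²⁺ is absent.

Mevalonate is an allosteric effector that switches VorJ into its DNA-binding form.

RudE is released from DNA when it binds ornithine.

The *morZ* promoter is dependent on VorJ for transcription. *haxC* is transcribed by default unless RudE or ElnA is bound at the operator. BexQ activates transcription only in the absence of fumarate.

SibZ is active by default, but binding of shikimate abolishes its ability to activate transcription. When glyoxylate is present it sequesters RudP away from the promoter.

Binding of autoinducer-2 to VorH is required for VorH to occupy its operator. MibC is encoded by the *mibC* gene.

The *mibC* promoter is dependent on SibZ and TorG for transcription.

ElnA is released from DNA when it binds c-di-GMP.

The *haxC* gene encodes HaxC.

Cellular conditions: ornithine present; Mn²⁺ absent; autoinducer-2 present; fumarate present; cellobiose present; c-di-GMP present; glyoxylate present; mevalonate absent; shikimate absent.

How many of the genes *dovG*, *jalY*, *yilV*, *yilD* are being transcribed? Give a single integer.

0

Fumarate is present, so BexQ is inactive.
Autoinducer-2 is present, so VorH is active.
With repressor VorH bound, *dovG* is not transcribed.
→ *dovG* is OFF.
Ornithine is present, so RudE is inactive.
c-di-GMP is present, so ElnA is inactive.
With no repressor bound, *haxC* is transcribed.
So HaxC is produced and active.
CilN is produced constitutively and is active.
With repressor HaxC bound, *jalY* is not transcribed.
→ *jalY* is OFF.
Mevalonate is absent, so VorJ is inactive.
Required activator VorJ is absent, so *morZ* is not transcribed.
So MorZ is not produced.
Shikimate is absent, so SibZ is active.
Mn²⁺ is absent, so TorG is active.
No repressor is bound and SibZ and TorG are active, so *mibC* is transcribed.
So MibC is produced and active.
Required activator MorZ is absent, so *yilV* is not transcribed.
→ *yilV* is OFF.
Glyoxylate is present, so RudP is inactive.
Cellobiose is present, so DovB is inactive.
No activator is available at the *yilD* promoter, so *yilD* is not transcribed.
→ *yilD* is OFF.
0 of the 4 genes are transcribed.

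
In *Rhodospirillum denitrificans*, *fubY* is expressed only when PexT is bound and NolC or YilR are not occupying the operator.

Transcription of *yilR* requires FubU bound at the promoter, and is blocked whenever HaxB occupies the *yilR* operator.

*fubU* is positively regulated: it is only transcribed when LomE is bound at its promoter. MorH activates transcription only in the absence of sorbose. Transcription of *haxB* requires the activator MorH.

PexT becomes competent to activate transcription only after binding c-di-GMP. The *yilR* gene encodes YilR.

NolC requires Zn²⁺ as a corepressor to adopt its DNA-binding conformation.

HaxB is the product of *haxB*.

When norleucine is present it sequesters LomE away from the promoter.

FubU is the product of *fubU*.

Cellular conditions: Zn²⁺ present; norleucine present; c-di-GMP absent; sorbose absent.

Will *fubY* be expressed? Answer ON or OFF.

Zn²⁺ is present, so NolC is active.
Sorbose is absent, so MorH is active.
No repressor is bound and MorH is active, so *haxB* is transcribed.
So HaxB is produced and active.
Norleucine is present, so LomE is inactive.
Required activator LomE is absent, so *fubU* is not transcribed.
So FubU is not produced.
With repressor HaxB bound, *yilR* is not transcribed.
So YilR is not produced.
c-di-GMP is absent, so PexT is inactive.
With repressor NolC bound, *fubY* is not transcribed.

OFF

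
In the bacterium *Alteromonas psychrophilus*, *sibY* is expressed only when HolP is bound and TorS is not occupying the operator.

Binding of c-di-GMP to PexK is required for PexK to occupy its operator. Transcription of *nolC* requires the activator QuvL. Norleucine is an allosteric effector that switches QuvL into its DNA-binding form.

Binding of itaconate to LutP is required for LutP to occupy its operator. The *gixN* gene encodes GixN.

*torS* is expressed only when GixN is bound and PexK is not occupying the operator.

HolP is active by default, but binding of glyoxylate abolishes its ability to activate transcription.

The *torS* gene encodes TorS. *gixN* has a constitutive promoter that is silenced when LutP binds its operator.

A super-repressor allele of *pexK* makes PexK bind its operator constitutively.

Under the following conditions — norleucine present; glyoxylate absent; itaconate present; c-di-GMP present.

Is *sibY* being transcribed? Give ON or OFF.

ON

Glyoxylate is absent, so HolP is active.
Itaconate is present, so LutP is active.
With repressor LutP bound, *gixN* is not transcribed.
So GixN is not produced.
PexK is constitutively active in this strain.
With repressor PexK bound, *torS* is not transcribed.
So TorS is not produced.
No repressor is bound and HolP is active, so *sibY* is transcribed.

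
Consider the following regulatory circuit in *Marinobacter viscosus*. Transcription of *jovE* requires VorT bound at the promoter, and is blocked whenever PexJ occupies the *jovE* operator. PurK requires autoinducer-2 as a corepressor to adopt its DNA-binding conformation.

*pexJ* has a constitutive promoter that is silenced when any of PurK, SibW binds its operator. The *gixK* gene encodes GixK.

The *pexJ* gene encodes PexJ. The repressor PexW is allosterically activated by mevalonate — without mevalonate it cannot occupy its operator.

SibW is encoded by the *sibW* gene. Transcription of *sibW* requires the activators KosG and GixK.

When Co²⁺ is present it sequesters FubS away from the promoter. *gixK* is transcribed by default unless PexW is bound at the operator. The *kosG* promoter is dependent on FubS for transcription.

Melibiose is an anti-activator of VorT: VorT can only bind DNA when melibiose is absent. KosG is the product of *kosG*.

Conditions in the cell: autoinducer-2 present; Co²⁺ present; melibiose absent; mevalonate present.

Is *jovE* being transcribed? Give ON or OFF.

ON

Melibiose is absent, so VorT is active.
Autoinducer-2 is present, so PurK is active.
Co²⁺ is present, so FubS is inactive.
Required activator FubS is absent, so *kosG* is not transcribed.
So KosG is not produced.
Mevalonate is present, so PexW is active.
With repressor PexW bound, *gixK* is not transcribed.
So GixK is not produced.
Required activator KosG is absent, so *sibW* is not transcribed.
So SibW is not produced.
With repressor PurK bound, *pexJ* is not transcribed.
So PexJ is not produced.
No repressor is bound and VorT is active, so *jovE* is transcribed.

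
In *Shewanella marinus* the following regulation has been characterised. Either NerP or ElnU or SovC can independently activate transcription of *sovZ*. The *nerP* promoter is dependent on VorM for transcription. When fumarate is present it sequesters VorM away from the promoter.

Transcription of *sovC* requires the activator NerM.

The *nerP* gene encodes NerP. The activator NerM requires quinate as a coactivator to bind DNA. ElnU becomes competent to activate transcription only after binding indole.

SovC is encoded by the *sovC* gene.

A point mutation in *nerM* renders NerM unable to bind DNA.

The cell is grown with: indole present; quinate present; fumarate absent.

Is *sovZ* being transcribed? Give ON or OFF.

Fumarate is absent, so VorM is active.
No repressor is bound and VorM is active, so *nerP* is transcribed.
So NerP is produced and active.
Indole is present, so ElnU is active.
NerM is non-functional in this strain, so it has no effect.
Required activator NerM is absent, so *sovC* is not transcribed.
So SovC is not produced.
Activator NerP is present, so *sovZ* is transcribed.

ON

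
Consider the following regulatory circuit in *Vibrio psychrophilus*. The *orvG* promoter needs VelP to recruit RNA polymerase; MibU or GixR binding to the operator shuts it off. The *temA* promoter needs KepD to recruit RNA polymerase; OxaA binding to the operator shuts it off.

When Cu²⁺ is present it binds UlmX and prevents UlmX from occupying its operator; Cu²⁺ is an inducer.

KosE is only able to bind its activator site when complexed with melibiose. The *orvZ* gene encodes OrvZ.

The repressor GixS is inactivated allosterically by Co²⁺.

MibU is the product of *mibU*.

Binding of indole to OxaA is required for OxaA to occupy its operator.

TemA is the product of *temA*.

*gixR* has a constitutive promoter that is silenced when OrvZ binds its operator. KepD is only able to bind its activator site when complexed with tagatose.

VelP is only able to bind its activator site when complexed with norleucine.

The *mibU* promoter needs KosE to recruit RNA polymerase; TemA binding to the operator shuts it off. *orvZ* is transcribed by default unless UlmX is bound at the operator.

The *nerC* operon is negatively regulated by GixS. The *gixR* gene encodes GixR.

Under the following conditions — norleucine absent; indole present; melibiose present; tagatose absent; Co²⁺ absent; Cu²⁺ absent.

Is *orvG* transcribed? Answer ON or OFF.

OFF

Tagatose is absent, so KepD is inactive.
Indole is present, so OxaA is active.
With repressor OxaA bound, *temA* is not transcribed.
So TemA is not produced.
Melibiose is present, so KosE is active.
No repressor is bound and KosE is active, so *mibU* is transcribed.
So MibU is produced and active.
Cu²⁺ is absent, so UlmX is active.
With repressor UlmX bound, *orvZ* is not transcribed.
So OrvZ is not produced.
With no repressor bound, *gixR* is transcribed.
So GixR is produced and active.
Norleucine is absent, so VelP is inactive.
With repressor MibU bound, *orvG* is not transcribed.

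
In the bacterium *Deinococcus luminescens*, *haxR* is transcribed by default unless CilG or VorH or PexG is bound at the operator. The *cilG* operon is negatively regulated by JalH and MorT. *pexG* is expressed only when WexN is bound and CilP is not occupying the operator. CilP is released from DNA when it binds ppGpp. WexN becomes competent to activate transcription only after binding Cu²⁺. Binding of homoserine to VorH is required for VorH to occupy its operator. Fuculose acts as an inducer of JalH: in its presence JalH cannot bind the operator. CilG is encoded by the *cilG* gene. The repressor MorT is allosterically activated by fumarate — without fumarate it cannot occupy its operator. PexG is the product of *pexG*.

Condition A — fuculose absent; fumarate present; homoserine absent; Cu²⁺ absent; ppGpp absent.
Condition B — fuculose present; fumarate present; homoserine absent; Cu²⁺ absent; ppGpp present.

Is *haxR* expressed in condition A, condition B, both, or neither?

both

Condition A:
Fuculose is absent, so JalH is active.
Fumarate is present, so MorT is active.
With repressor JalH bound, *cilG* is not transcribed.
So CilG is not produced.
Homoserine is absent, so VorH is inactive.
Cu²⁺ is absent, so WexN is inactive.
ppGpp is absent, so CilP is active.
With repressor CilP bound, *pexG* is not transcribed.
So PexG is not produced.
With no repressor bound, *haxR* is transcribed.
→ *haxR* is ON in A.
Condition B:
Fuculose is present, so JalH is inactive.
Fumarate is present, so MorT is active.
With repressor MorT bound, *cilG* is not transcribed.
So CilG is not produced.
Homoserine is absent, so VorH is inactive.
Cu²⁺ is absent, so WexN is inactive.
ppGpp is present, so CilP is inactive.
Required activator WexN is absent, so *pexG* is not transcribed.
So PexG is not produced.
With no repressor bound, *haxR* is transcribed.
→ *haxR* is ON in B.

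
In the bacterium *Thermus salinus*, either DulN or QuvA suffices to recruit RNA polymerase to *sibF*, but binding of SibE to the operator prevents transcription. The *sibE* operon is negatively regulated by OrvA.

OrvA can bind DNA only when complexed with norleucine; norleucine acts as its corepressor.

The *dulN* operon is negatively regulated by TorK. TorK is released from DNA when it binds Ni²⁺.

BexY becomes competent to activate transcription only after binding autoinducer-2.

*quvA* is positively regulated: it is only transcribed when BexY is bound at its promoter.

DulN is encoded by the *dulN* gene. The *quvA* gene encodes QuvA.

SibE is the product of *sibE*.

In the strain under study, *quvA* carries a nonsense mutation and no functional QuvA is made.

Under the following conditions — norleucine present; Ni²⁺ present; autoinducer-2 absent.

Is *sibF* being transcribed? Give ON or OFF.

ON

Ni²⁺ is present, so TorK is inactive.
With no repressor bound, *dulN* is transcribed.
So DulN is produced and active.
QuvA is non-functional in this strain, so it has no effect.
Norleucine is present, so OrvA is active.
With repressor OrvA bound, *sibE* is not transcribed.
So SibE is not produced.
Activator DulN is present, so *sibF* is transcribed.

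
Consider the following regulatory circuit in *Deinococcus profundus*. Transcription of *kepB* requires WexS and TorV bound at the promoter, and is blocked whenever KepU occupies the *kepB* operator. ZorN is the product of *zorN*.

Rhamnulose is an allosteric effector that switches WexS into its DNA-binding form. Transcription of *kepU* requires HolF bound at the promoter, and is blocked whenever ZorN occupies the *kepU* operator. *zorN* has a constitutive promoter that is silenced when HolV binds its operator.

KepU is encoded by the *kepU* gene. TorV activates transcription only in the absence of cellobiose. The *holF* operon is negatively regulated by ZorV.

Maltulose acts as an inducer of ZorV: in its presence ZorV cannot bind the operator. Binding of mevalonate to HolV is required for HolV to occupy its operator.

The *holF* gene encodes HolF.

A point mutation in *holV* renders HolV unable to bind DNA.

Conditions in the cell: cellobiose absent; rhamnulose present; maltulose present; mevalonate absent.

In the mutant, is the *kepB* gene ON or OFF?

Rhamnulose is present, so WexS is active.
Cellobiose is absent, so TorV is active.
HolV is non-functional in this strain, so it has no effect.
With no repressor bound, *zorN* is transcribed.
So ZorN is produced and active.
Maltulose is present, so ZorV is inactive.
With no repressor bound, *holF* is transcribed.
So HolF is produced and active.
With repressor ZorN bound, *kepU* is not transcribed.
So KepU is not produced.
No repressor is bound and WexS and TorV are active, so *kepB* is transcribed.

ON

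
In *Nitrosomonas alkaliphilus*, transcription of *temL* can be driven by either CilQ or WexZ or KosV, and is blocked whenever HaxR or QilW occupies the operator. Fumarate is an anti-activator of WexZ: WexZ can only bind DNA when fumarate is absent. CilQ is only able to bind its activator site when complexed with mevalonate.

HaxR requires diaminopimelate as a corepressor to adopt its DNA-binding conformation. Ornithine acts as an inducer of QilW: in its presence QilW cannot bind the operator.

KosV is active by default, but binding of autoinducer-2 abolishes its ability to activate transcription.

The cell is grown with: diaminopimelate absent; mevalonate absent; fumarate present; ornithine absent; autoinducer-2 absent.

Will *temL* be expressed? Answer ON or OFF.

Mevalonate is absent, so CilQ is inactive.
Diaminopimelate is absent, so HaxR is inactive.
Ornithine is absent, so QilW is active.
Fumarate is present, so WexZ is inactive.
Autoinducer-2 is absent, so KosV is active.
With repressor QilW bound, *temL* is not transcribed.

OFF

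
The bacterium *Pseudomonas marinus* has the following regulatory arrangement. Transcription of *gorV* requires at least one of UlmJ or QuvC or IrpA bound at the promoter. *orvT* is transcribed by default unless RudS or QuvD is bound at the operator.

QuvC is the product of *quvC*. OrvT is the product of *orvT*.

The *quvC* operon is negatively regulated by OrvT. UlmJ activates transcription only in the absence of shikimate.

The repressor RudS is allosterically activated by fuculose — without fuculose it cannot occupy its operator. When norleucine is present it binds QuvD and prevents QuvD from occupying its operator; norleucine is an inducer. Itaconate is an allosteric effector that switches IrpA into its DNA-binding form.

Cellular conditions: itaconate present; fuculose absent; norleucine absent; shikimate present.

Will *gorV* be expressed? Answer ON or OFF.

Shikimate is present, so UlmJ is inactive.
Fuculose is absent, so RudS is inactive.
Norleucine is absent, so QuvD is active.
With repressor QuvD bound, *orvT* is not transcribed.
So OrvT is not produced.
With no repressor bound, *quvC* is transcribed.
So QuvC is produced and active.
Itaconate is present, so IrpA is active.
Activator QuvC is present, so *gorV* is transcribed.

ON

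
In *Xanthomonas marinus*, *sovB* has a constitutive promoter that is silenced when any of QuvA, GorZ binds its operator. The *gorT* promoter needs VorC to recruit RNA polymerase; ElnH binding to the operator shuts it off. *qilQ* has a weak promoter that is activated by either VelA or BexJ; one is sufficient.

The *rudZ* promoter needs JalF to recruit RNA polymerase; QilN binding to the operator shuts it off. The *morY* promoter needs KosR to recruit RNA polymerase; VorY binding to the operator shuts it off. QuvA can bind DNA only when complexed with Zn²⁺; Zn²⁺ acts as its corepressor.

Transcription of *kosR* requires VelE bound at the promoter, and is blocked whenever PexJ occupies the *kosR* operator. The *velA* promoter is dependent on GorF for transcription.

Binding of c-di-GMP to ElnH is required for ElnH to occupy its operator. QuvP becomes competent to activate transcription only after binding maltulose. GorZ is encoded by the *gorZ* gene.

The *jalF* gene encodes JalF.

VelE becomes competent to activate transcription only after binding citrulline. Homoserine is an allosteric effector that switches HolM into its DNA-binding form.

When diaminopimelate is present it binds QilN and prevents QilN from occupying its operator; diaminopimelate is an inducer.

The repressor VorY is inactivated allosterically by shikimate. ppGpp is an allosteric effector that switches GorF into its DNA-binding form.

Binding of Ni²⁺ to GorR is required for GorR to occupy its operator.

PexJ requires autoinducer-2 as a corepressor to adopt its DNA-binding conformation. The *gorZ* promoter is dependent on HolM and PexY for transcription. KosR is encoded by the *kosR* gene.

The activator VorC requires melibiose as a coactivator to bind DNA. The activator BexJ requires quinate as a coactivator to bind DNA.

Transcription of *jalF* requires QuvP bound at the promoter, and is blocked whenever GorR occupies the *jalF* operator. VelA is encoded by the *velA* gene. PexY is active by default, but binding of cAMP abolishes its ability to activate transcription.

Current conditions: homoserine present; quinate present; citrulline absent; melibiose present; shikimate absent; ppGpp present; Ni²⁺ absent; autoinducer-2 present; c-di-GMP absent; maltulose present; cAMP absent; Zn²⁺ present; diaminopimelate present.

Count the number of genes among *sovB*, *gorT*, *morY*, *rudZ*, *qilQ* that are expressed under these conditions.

3

Zn²⁺ is present, so QuvA is active.
Homoserine is present, so HolM is active.
cAMP is absent, so PexY is active.
No repressor is bound and HolM and PexY are active, so *gorZ* is transcribed.
So GorZ is produced and active.
With repressor QuvA bound, *sovB* is not transcribed.
→ *sovB* is OFF.
Melibiose is present, so VorC is active.
c-di-GMP is absent, so ElnH is inactive.
No repressor is bound and VorC is active, so *gorT* is transcribed.
→ *gorT* is ON.
Shikimate is absent, so VorY is active.
Citrulline is absent, so VelE is inactive.
Autoinducer-2 is present, so PexJ is active.
With repressor PexJ bound, *kosR* is not transcribed.
So KosR is not produced.
With repressor VorY bound, *morY* is not transcribed.
→ *morY* is OFF.
Diaminopimelate is present, so QilN is inactive.
Maltulose is present, so QuvP is active.
Ni²⁺ is absent, so GorR is inactive.
No repressor is bound and QuvP is active, so *jalF* is transcribed.
So JalF is produced and active.
No repressor is bound and JalF is active, so *rudZ* is transcribed.
→ *rudZ* is ON.
ppGpp is present, so GorF is active.
No repressor is bound and GorF is active, so *velA* is transcribed.
So VelA is produced and active.
Quinate is present, so BexJ is active.
Activator VelA is present, so *qilQ* is transcribed.
→ *qilQ* is ON.
3 of the 5 genes are transcribed.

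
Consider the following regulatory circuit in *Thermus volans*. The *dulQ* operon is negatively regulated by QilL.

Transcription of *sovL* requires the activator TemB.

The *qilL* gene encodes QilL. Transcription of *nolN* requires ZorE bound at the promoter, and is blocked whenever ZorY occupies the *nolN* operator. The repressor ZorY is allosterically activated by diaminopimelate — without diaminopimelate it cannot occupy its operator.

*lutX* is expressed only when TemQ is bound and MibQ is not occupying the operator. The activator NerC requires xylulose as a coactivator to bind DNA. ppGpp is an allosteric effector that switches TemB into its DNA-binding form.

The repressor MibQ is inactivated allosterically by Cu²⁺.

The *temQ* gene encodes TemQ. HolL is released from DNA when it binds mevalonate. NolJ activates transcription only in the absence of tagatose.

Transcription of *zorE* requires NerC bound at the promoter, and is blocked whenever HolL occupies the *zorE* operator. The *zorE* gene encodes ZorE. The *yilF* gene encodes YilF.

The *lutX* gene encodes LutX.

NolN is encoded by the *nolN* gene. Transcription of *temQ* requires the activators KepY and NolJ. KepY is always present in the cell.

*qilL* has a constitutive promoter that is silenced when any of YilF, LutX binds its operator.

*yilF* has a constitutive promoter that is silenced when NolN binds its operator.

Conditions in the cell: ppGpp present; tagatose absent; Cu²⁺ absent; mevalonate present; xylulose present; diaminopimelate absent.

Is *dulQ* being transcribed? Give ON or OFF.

Xylulose is present, so NerC is active.
Mevalonate is present, so HolL is inactive.
No repressor is bound and NerC is active, so *zorE* is transcribed.
So ZorE is produced and active.
Diaminopimelate is absent, so ZorY is inactive.
No repressor is bound and ZorE is active, so *nolN* is transcribed.
So NolN is produced and active.
With repressor NolN bound, *yilF* is not transcribed.
So YilF is not produced.
KepY is produced constitutively and is active.
Tagatose is absent, so NolJ is active.
No repressor is bound and KepY and NolJ are active, so *temQ* is transcribed.
So TemQ is produced and active.
Cu²⁺ is absent, so MibQ is active.
With repressor MibQ bound, *lutX* is not transcribed.
So LutX is not produced.
With no repressor bound, *qilL* is transcribed.
So QilL is produced and active.
With repressor QilL bound, *dulQ* is not transcribed.

OFF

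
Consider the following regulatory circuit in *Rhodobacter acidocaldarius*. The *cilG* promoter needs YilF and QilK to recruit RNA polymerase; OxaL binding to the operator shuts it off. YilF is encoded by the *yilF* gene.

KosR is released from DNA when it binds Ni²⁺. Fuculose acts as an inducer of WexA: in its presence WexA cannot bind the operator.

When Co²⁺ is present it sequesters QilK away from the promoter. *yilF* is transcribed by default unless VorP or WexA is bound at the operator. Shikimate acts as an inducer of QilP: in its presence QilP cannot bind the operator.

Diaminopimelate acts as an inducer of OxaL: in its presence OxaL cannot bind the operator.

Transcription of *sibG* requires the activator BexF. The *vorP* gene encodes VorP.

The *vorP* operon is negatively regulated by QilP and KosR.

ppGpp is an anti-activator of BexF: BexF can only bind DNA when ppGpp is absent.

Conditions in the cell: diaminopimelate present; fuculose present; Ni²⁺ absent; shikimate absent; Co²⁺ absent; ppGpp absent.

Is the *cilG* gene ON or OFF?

ON

Shikimate is absent, so QilP is active.
Ni²⁺ is absent, so KosR is active.
With repressor QilP bound, *vorP* is not transcribed.
So VorP is not produced.
Fuculose is present, so WexA is inactive.
With no repressor bound, *yilF* is transcribed.
So YilF is produced and active.
Co²⁺ is absent, so QilK is active.
Diaminopimelate is present, so OxaL is inactive.
No repressor is bound and YilF and QilK are active, so *cilG* is transcribed.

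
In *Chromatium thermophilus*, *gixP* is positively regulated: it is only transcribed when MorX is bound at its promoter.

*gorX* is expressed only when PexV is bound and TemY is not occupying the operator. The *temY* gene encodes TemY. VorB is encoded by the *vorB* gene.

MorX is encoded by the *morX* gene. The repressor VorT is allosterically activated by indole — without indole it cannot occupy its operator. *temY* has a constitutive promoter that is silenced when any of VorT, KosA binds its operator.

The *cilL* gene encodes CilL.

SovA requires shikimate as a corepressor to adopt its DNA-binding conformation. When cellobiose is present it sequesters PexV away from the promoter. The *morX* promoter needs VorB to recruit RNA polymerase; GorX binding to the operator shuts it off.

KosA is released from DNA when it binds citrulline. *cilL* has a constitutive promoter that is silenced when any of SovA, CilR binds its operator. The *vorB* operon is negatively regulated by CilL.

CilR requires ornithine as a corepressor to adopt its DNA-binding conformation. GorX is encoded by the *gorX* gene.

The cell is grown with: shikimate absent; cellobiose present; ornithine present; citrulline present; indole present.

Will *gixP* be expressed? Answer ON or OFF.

ON

Indole is present, so VorT is active.
Citrulline is present, so KosA is inactive.
With repressor VorT bound, *temY* is not transcribed.
So TemY is not produced.
Cellobiose is present, so PexV is inactive.
Required activator PexV is absent, so *gorX* is not transcribed.
So GorX is not produced.
Shikimate is absent, so SovA is inactive.
Ornithine is present, so CilR is active.
With repressor CilR bound, *cilL* is not transcribed.
So CilL is not produced.
With no repressor bound, *vorB* is transcribed.
So VorB is produced and active.
No repressor is bound and VorB is active, so *morX* is transcribed.
So MorX is produced and active.
No repressor is bound and MorX is active, so *gixP* is transcribed.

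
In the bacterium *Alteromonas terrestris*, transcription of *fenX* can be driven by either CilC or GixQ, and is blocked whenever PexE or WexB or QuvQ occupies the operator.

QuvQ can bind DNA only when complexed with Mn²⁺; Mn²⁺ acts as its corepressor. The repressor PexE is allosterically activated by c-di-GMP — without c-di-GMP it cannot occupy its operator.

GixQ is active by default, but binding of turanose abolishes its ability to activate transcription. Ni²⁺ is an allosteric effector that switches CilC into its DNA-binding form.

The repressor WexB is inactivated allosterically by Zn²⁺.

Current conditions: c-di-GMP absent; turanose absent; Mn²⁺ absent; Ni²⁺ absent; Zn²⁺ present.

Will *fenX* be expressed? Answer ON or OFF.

Ni²⁺ is absent, so CilC is inactive.
c-di-GMP is absent, so PexE is inactive.
Zn²⁺ is present, so WexB is inactive.
Mn²⁺ is absent, so QuvQ is inactive.
Turanose is absent, so GixQ is active.
Activator GixQ is present, so *fenX* is transcribed.

ON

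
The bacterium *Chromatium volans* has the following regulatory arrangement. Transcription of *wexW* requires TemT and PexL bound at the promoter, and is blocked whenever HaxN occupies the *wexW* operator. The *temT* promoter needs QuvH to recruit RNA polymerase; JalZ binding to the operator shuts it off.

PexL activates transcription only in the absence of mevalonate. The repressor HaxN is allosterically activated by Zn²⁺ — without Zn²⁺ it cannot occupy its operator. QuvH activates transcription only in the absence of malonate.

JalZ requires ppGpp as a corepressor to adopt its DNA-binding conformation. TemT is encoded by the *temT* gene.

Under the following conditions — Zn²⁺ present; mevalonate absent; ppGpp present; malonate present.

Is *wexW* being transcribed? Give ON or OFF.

OFF

Zn²⁺ is present, so HaxN is active.
Malonate is present, so QuvH is inactive.
ppGpp is present, so JalZ is active.
With repressor JalZ bound, *temT* is not transcribed.
So TemT is not produced.
Mevalonate is absent, so PexL is active.
With repressor HaxN bound, *wexW* is not transcribed.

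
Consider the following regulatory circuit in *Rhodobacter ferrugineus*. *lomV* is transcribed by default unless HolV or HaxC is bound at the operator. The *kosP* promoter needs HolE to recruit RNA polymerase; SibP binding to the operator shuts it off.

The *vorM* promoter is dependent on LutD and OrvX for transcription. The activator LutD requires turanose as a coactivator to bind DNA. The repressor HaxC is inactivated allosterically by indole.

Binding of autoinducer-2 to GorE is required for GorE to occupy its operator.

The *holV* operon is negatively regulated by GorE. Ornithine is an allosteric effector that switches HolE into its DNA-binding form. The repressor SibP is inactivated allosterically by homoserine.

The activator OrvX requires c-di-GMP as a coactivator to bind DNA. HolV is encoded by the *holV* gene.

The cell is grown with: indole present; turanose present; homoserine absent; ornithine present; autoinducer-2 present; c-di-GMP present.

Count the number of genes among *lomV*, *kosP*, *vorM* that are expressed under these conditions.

2

Autoinducer-2 is present, so GorE is active.
With repressor GorE bound, *holV* is not transcribed.
So HolV is not produced.
Indole is present, so HaxC is inactive.
With no repressor bound, *lomV* is transcribed.
→ *lomV* is ON.
Homoserine is absent, so SibP is active.
Ornithine is present, so HolE is active.
With repressor SibP bound, *kosP* is not transcribed.
→ *kosP* is OFF.
Turanose is present, so LutD is active.
c-di-GMP is present, so OrvX is active.
No repressor is bound and LutD and OrvX are active, so *vorM* is transcribed.
→ *vorM* is ON.
2 of the 3 genes are transcribed.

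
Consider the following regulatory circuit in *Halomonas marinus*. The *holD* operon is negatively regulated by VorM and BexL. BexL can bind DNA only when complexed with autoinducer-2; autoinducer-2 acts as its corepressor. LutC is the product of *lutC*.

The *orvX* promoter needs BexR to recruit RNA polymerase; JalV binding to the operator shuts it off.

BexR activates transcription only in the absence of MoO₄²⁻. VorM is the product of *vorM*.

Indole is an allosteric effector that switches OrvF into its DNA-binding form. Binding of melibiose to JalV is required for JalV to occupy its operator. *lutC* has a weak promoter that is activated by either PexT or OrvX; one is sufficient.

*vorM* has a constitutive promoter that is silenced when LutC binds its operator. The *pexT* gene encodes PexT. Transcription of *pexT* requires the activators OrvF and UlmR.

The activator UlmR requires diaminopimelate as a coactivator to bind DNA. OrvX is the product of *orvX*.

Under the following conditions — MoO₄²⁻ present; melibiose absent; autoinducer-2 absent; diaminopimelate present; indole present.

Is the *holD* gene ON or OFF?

ON

Indole is present, so OrvF is active.
Diaminopimelate is present, so UlmR is active.
No repressor is bound and OrvF and UlmR are active, so *pexT* is transcribed.
So PexT is produced and active.
MoO₄²⁻ is present, so BexR is inactive.
Melibiose is absent, so JalV is inactive.
Required activator BexR is absent, so *orvX* is not transcribed.
So OrvX is not produced.
Activator PexT is present, so *lutC* is transcribed.
So LutC is produced and active.
With repressor LutC bound, *vorM* is not transcribed.
So VorM is not produced.
Autoinducer-2 is absent, so BexL is inactive.
With no repressor bound, *holD* is transcribed.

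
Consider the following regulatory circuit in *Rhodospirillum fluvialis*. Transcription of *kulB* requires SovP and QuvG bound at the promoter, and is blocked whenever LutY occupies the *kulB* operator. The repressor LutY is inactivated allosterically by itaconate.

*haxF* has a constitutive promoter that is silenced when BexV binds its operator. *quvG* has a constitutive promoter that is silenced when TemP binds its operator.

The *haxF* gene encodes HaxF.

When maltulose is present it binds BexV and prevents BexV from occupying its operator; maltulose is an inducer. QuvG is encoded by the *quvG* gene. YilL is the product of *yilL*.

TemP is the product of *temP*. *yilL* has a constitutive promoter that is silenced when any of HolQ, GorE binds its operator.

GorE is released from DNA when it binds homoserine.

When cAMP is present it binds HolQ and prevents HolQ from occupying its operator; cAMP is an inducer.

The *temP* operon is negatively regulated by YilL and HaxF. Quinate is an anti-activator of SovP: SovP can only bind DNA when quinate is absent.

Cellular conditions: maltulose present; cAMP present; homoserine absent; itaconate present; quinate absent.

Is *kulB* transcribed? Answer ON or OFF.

ON

Itaconate is present, so LutY is inactive.
Quinate is absent, so SovP is active.
cAMP is present, so HolQ is inactive.
Homoserine is absent, so GorE is active.
With repressor GorE bound, *yilL* is not transcribed.
So YilL is not produced.
Maltulose is present, so BexV is inactive.
With no repressor bound, *haxF* is transcribed.
So HaxF is produced and active.
With repressor HaxF bound, *temP* is not transcribed.
So TemP is not produced.
With no repressor bound, *quvG* is transcribed.
So QuvG is produced and active.
No repressor is bound and SovP and QuvG are active, so *kulB* is transcribed.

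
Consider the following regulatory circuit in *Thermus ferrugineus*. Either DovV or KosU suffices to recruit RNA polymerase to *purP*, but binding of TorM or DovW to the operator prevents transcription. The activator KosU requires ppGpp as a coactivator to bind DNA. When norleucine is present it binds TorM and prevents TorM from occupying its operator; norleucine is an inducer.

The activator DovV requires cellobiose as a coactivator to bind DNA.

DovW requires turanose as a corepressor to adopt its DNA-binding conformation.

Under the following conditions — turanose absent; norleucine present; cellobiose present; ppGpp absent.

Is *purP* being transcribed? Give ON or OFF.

Cellobiose is present, so DovV is active.
Norleucine is present, so TorM is inactive.
Turanose is absent, so DovW is inactive.
ppGpp is absent, so KosU is inactive.
Activator DovV is present, so *purP* is transcribed.

ON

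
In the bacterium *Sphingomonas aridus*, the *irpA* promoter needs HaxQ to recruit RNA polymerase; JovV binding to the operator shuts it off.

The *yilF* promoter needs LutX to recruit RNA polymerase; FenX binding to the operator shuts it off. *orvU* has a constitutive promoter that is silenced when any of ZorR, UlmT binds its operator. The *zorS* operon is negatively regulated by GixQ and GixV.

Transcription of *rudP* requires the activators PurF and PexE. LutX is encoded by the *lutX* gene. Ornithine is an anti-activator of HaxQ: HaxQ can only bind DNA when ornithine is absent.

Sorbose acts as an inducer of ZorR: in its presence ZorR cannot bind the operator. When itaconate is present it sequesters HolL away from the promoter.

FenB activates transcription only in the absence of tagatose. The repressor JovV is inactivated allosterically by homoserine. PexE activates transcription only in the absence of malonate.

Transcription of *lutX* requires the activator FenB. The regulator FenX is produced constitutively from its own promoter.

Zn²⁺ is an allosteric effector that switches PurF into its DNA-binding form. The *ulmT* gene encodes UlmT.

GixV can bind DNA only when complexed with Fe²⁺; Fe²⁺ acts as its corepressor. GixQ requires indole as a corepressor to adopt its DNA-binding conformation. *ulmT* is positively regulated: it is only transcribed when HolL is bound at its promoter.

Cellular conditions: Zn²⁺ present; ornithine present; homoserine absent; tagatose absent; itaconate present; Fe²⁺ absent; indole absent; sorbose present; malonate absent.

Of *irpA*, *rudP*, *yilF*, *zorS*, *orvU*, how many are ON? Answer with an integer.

3

Homoserine is absent, so JovV is active.
Ornithine is present, so HaxQ is inactive.
With repressor JovV bound, *irpA* is not transcribed.
→ *irpA* is OFF.
Zn²⁺ is present, so PurF is active.
Malonate is absent, so PexE is active.
No repressor is bound and PurF and PexE are active, so *rudP* is transcribed.
→ *rudP* is ON.
Tagatose is absent, so FenB is active.
No repressor is bound and FenB is active, so *lutX* is transcribed.
So LutX is produced and active.
FenX is produced constitutively and is active.
With repressor FenX bound, *yilF* is not transcribed.
→ *yilF* is OFF.
Indole is absent, so GixQ is inactive.
Fe²⁺ is absent, so GixV is inactive.
With no repressor bound, *zorS* is transcribed.
→ *zorS* is ON.
Sorbose is present, so ZorR is inactive.
Itaconate is present, so HolL is inactive.
Required activator HolL is absent, so *ulmT* is not transcribed.
So UlmT is not produced.
With no repressor bound, *orvU* is transcribed.
→ *orvU* is ON.
3 of the 5 genes are transcribed.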